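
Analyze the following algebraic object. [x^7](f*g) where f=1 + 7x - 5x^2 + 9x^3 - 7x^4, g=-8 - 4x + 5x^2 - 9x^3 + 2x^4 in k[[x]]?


[x^7] = sum a_i*b_j, i+j=7
  9*2=18
  -7*-9=63
Sum=81


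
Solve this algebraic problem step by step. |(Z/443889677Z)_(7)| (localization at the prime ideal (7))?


7-primary part: 443889677=7^9*11
Size=7^9=40353607


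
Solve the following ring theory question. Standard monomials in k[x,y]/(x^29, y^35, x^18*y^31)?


k[x,y]/I, I = (x^29, y^35, x^18*y^31)
Rect: 29x35=1015. Corner: (29-18)x(35-31)=44.
dim = 1015-44 = 971


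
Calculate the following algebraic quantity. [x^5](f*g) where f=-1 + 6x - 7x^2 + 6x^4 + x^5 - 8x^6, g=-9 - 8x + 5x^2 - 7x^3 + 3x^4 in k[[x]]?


[x^5] = sum a_i*b_j, i+j=5
  6*3=18
  -7*-7=49
  6*-8=-48
  1*-9=-9
Sum=10


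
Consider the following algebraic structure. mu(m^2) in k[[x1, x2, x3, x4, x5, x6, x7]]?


C(n+d-1,d)=C(8,2)=28


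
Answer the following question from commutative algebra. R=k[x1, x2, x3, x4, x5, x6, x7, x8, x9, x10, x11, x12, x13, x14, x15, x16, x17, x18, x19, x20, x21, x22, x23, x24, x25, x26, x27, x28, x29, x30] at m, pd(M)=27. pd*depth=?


pd+depth=30
depth=30-27=3
pd*depth=27*3=81


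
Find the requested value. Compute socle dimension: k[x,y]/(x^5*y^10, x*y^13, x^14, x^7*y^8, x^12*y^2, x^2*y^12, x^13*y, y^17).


Socle = ann(m) = span of standard monomials u with x*u, y*u in I (staircase corners).
Minimal generators: x^14, x^13*y, x^12*y^2, x^7*y^8, x^5*y^10, x^2*y^12, x*y^13, y^17
Corners: y^16, xy^12, x^4y^11, x^6y^9, x^11y^7, x^12y, x^13
Socle dim=7


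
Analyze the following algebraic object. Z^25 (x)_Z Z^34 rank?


rank(M(x)N) = rank(M)*rank(N)
25*34 = 850


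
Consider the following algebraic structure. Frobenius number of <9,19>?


gcd(9,19)=1 => F=ab-a-b=9*19-9-19=171-28=143


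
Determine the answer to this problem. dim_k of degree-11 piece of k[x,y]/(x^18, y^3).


k[x,y], I = (x^18, y^3), d = 11
Need i < 18 and d-i < 3.
Range: 9 <= i <= 11.
H(11) = 3


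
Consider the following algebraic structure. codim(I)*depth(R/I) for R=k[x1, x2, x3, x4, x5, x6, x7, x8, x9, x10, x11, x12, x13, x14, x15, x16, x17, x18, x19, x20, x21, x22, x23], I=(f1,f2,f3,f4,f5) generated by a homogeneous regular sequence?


codim=5, depth=dim(R/I)=23-5=18
Product=5*18=90


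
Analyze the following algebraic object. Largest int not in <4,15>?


gcd(4,15)=1 => F=ab-a-b=4*15-4-15=60-19=41


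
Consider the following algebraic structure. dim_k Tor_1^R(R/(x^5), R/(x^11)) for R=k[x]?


Tor_1(R/I,R/J)=(I cap J)/IJ=(x^11)/(x^16)
dim=16-11=min(5,11)=5


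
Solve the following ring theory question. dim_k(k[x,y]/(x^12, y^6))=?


Basis: x^i*y^j, i<12, j<6
12*6=72


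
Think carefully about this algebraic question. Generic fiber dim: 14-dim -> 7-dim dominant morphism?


dim(fiber)=dim(X)-dim(Y)=14-7=7


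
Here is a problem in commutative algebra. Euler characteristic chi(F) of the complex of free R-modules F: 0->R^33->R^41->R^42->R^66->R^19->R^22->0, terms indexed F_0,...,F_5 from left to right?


chi = sum (-1)^i * rank:
(-1)^0*33=33
(-1)^1*41=-41
(-1)^2*42=42
(-1)^3*66=-66
(-1)^4*19=19
(-1)^5*22=-22
chi=-35


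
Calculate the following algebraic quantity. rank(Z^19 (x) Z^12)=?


rank(M(x)N) = rank(M)*rank(N)
19*12 = 228


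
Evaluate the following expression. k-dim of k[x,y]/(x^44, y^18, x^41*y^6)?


k[x,y]/I, I = (x^44, y^18, x^41*y^6)
Rect: 44x18=792. Corner: (44-41)x(18-6)=36.
dim = 792-36 = 756


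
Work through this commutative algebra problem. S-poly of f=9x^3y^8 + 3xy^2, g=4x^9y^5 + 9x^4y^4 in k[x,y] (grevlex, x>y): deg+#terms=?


LT(f)=9x^3y^8, LT(g)=4x^9y^5
lcm(LM)=x^9y^8
S(f,g) (scaled by 36 to clear denominators) = 4x^6*f - 9y^3*g = -81x^4y^7 + 12x^7y^2
2 terms, deg 11.
11+2=13


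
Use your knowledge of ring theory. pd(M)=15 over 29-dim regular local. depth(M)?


pd+depth=depth(R)=29
depth=29-15=14


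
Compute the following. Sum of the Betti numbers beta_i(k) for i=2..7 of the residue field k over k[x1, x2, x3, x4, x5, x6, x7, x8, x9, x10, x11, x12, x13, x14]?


Koszul resolution: beta_i(k)=C(n,i), n=14
C(14,2)=91, C(14,3)=364, C(14,4)=1001, C(14,5)=2002, C(14,6)=3003, C(14,7)=3432
Sum=9893


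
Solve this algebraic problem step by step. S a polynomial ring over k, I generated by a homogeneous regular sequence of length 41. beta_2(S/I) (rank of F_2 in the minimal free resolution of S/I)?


Regular sequence => Koszul complex is the minimal free resolution.
Syz_1 minimally generated by Koszul relations f_i*e_j - f_j*e_i (i<j): mu(Syz_1) = beta_2 = C(m,2) = m(m-1)/2
m=41
41*40/2 = 820


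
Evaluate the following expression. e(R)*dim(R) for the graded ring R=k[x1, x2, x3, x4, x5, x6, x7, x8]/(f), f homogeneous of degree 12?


e(R)=deg(f)=12, dim(R)=8-1=7
e*dim=12*7=84


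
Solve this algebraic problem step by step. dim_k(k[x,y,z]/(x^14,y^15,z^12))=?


Basis: x^iy^jz^k, i<14,j<15,k<12
14*15*12=2520


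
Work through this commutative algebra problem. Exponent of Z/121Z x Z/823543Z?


Exponent = lcm of the cyclic orders; pairwise coprime => product.
11^2*7^7=121*823543=99648703


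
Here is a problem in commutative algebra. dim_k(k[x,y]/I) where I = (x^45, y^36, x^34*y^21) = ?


k[x,y]/I, I = (x^45, y^36, x^34*y^21)
Rect: 45x36=1620. Corner: (45-34)x(36-21)=165.
dim = 1620-165 = 1455


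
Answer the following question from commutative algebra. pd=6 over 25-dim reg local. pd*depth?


pd+depth=25
depth=25-6=19
pd*depth=6*19=114


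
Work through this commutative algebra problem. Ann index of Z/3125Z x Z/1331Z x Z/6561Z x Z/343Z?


Exponent = lcm of the cyclic orders; pairwise coprime => product.
5^5*11^3*3^8*7^3=3125*1331*6561*343=9360353165625


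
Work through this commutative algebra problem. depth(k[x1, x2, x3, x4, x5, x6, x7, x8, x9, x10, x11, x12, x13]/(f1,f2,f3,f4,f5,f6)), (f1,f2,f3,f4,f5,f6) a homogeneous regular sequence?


depth(R)=13
depth(R/I)=13-6=7


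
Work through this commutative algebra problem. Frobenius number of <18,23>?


gcd(18,23)=1 => F=ab-a-b=18*23-18-23=414-41=373


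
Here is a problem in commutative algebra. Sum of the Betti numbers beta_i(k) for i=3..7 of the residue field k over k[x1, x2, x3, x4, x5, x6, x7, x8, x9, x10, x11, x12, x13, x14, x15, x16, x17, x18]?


Koszul resolution: beta_i(k)=C(n,i), n=18
C(18,3)=816, C(18,4)=3060, C(18,5)=8568, C(18,6)=18564, C(18,7)=31824
Sum=62832


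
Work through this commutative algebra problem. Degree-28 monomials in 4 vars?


C(d+n-1,n-1)=C(31,3)=4495


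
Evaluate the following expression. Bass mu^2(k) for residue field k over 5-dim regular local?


C(n,i)=C(5,2)=10


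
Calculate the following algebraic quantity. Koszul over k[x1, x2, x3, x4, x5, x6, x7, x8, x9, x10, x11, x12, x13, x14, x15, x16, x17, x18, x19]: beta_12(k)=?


C(n,i)=C(19,12)=50388


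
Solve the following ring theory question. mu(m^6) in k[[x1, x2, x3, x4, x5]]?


C(n+d-1,d)=C(10,6)=210


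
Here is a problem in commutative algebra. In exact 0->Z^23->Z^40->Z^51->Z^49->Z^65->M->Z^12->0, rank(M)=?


Alt sum=0:
(-1)^0*23 + (-1)^1*40 + (-1)^2*51 + (-1)^3*49 + (-1)^4*65 + (-1)^5*? + (-1)^6*12=0
rank(M)=62


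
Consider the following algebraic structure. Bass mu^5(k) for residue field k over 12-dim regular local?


C(n,i)=C(12,5)=792


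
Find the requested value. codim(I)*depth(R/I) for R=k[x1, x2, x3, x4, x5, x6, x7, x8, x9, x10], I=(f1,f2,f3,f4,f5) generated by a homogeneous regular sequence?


codim=5, depth=dim(R/I)=10-5=5
Product=5*5=25


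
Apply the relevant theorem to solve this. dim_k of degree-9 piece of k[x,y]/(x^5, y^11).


k[x,y], I = (x^5, y^11), d = 9
Need i < 5 and d-i < 11.
Range: 0 <= i <= 4.
H(9) = 5


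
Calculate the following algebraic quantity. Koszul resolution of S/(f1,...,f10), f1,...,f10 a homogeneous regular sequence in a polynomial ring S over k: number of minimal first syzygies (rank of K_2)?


Regular sequence => Koszul complex is the minimal free resolution.
Syz_1 minimally generated by Koszul relations f_i*e_j - f_j*e_i (i<j): mu(Syz_1) = beta_2 = C(m,2) = m(m-1)/2
m=10
10*9/2 = 45


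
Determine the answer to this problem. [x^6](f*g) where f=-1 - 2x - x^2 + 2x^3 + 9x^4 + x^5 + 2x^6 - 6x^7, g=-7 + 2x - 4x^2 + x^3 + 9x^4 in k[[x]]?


[x^6] = sum a_i*b_j, i+j=6
  -1*9=-9
  2*1=2
  9*-4=-36
  1*2=2
  2*-7=-14
Sum=-55


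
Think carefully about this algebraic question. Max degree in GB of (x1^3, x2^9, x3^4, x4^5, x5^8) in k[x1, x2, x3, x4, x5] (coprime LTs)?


Pure powers, coprime LTs => already GB.
Degrees: 3, 9, 4, 5, 8
Max=9


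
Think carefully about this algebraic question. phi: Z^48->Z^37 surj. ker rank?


rank(ker) = 48-37 = 11


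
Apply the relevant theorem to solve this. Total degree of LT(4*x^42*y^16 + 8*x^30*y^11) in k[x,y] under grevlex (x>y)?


LT: 4*x^42*y^16
deg_x=42, deg_y=16
Total=42+16=58


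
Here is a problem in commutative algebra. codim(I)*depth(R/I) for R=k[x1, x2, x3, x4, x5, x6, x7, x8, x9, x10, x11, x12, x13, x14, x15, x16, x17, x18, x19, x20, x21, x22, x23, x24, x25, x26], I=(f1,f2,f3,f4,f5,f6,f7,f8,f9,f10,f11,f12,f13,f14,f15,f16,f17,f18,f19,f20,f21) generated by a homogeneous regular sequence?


codim=21, depth=dim(R/I)=26-21=5
Product=21*5=105


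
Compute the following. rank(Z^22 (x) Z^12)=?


rank(M(x)N) = rank(M)*rank(N)
22*12 = 264


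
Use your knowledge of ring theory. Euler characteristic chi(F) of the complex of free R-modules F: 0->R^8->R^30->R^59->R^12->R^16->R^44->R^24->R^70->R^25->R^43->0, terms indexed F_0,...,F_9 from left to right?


chi = sum (-1)^i * rank:
(-1)^0*8=8
(-1)^1*30=-30
(-1)^2*59=59
(-1)^3*12=-12
(-1)^4*16=16
(-1)^5*44=-44
(-1)^6*24=24
(-1)^7*70=-70
(-1)^8*25=25
(-1)^9*43=-43
chi=-67


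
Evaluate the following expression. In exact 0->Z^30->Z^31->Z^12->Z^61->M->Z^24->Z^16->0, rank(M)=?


Alt sum=0:
(-1)^0*30 + (-1)^1*31 + (-1)^2*12 + (-1)^3*61 + (-1)^4*? + (-1)^5*24 + (-1)^6*16=0
rank(M)=58


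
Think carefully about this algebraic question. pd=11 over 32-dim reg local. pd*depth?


pd+depth=32
depth=32-11=21
pd*depth=11*21=231


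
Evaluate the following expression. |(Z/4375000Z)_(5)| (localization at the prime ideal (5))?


5-primary part: 4375000=5^7*56
Size=5^7=78125


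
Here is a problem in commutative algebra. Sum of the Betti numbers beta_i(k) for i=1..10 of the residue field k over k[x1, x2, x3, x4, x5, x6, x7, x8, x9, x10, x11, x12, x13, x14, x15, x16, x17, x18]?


Koszul resolution: beta_i(k)=C(n,i), n=18
C(18,1)=18, C(18,2)=153, C(18,3)=816, C(18,4)=3060, C(18,5)=8568, C(18,6)=18564, C(18,7)=31824, C(18,8)=43758, C(18,9)=48620, C(18,10)=43758
Sum=199139


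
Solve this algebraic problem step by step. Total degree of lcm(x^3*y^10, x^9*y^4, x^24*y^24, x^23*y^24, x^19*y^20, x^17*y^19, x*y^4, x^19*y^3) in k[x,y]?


lcm = componentwise max:
x: max(3,9,24,23,19,17,1,19)=24
y: max(10,4,24,24,20,19,4,3)=24
Total=24+24=48


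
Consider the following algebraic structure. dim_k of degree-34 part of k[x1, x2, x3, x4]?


C(d+n-1,n-1)=C(37,3)=7770


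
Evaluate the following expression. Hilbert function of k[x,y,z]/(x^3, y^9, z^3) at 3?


Need i<3, j<9, k<3 with i+j+k=3.
For each i, j ranges over max(0,3-i-2)..min(8,3-i):
  i=0: j in [1,3] -> 3
  i=1: j in [0,2] -> 3
  i=2: j in [0,1] -> 2
H(3) = 3+3+2 = 8


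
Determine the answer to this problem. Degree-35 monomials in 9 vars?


C(d+n-1,n-1)=C(43,8)=145008513


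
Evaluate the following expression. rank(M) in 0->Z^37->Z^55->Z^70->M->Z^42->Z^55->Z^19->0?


Alt sum=0:
(-1)^0*37 + (-1)^1*55 + (-1)^2*70 + (-1)^3*? + (-1)^4*42 + (-1)^5*55 + (-1)^6*19=0
rank(M)=58


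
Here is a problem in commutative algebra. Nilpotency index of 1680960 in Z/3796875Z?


1680960^k mod 3796875:
k=1: 1680960
k=2: 3537225
k=3: 907875
k=4: 810000
k=5: 3037500
k=6: 0
First zero at k = 6


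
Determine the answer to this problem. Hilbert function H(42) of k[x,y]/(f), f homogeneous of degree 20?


H(t)=d for t>=d-1.
d=20, t=42
H(42)=20


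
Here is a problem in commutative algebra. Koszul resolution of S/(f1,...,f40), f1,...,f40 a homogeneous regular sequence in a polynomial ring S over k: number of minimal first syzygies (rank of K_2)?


Regular sequence => Koszul complex is the minimal free resolution.
Syz_1 minimally generated by Koszul relations f_i*e_j - f_j*e_i (i<j): mu(Syz_1) = beta_2 = C(m,2) = m(m-1)/2
m=40
40*39/2 = 780


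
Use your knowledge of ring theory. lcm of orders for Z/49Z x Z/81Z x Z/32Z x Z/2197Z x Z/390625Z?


Exponent = lcm of the cyclic orders; pairwise coprime => product.
7^2*3^4*2^5*13^3*5^8=49*81*32*2197*390625=108998662500000


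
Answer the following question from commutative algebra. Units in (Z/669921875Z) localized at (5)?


Local ring = Z/1953125Z.
phi(1953125) = 5^8*(5-1) = 1562500


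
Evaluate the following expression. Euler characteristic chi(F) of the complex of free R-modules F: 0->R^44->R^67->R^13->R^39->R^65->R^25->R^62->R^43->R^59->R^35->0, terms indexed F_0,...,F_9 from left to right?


chi = sum (-1)^i * rank:
(-1)^0*44=44
(-1)^1*67=-67
(-1)^2*13=13
(-1)^3*39=-39
(-1)^4*65=65
(-1)^5*25=-25
(-1)^6*62=62
(-1)^7*43=-43
(-1)^8*59=59
(-1)^9*35=-35
chi=34


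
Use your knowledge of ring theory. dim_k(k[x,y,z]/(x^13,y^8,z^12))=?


Basis: x^iy^jz^k, i<13,j<8,k<12
13*8*12=1248


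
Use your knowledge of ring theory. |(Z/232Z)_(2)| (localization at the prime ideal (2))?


2-primary part: 232=2^3*29
Size=2^3=8


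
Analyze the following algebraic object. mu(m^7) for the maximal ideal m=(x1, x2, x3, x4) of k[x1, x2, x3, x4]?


Graded Nakayama: mu(m^d) = dim_k (m^d/m^(d+1)) = #degree-7 monomials in 4 vars
C(n+d-1,d)=C(10,7)=120


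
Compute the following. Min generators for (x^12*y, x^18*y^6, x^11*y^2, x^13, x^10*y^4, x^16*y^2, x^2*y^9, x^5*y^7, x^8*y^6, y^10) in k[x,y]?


Remove redundant (divisible by others).
x^18*y^6 redundant.
x^16*y^2 redundant.
Min: x^13, x^12*y, x^11*y^2, x^10*y^4, x^8*y^6, x^5*y^7, x^2*y^9, y^10
Count=8


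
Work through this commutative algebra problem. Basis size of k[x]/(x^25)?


Basis: 1,x,...,x^24
dim=25


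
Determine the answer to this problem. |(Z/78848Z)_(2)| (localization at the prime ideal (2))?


2-primary part: 78848=2^10*77
Size=2^10=1024


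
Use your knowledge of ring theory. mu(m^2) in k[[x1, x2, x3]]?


C(n+d-1,d)=C(4,2)=6


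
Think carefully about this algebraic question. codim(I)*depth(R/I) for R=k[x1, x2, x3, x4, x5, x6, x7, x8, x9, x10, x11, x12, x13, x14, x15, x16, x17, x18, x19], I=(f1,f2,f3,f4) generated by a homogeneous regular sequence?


codim=4, depth=dim(R/I)=19-4=15
Product=4*15=60


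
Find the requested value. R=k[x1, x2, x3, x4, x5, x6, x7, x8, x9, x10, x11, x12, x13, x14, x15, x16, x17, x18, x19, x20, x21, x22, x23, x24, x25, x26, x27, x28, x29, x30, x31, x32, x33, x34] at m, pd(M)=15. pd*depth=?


pd+depth=34
depth=34-15=19
pd*depth=15*19=285


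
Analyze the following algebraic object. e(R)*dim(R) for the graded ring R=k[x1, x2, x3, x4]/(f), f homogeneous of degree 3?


e(R)=deg(f)=3, dim(R)=4-1=3
e*dim=3*3=9


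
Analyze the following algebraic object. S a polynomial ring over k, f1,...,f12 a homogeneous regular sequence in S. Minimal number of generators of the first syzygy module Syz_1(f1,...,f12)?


Regular sequence => Koszul complex is the minimal free resolution.
Syz_1 minimally generated by Koszul relations f_i*e_j - f_j*e_i (i<j): mu(Syz_1) = beta_2 = C(m,2) = m(m-1)/2
m=12
12*11/2 = 66


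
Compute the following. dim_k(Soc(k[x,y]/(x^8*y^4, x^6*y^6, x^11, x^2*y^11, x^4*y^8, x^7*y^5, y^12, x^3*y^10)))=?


Socle = ann(m) = span of standard monomials u with x*u, y*u in I (staircase corners).
Minimal generators: x^11, x^8*y^4, x^7*y^5, x^6*y^6, x^4*y^8, x^3*y^10, x^2*y^11, y^12
Corners: xy^11, x^2y^10, x^3y^9, x^5y^7, x^6y^5, x^7y^4, x^10y^3
Socle dim=7


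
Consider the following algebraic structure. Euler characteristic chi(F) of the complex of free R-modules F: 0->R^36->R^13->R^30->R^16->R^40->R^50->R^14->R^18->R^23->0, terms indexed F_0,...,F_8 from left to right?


chi = sum (-1)^i * rank:
(-1)^0*36=36
(-1)^1*13=-13
(-1)^2*30=30
(-1)^3*16=-16
(-1)^4*40=40
(-1)^5*50=-50
(-1)^6*14=14
(-1)^7*18=-18
(-1)^8*23=23
chi=46


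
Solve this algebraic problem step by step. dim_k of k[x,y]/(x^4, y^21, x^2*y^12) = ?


k[x,y]/I, I = (x^4, y^21, x^2*y^12)
Rect: 4x21=84. Corner: (4-2)x(21-12)=18.
dim = 84-18 = 66


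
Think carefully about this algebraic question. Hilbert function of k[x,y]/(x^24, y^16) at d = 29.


k[x,y], I = (x^24, y^16), d = 29
Need i < 24 and d-i < 16.
Range: 14 <= i <= 23.
H(29) = 10


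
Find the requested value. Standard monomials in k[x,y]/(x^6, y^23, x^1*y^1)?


k[x,y]/I, I = (x^6, y^23, x^1*y^1)
Rect: 6x23=138. Corner: (6-1)x(23-1)=110.
dim = 138-110 = 28


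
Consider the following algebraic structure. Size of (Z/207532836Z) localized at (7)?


7-primary part: 207532836=7^8*36
Size=7^8=5764801


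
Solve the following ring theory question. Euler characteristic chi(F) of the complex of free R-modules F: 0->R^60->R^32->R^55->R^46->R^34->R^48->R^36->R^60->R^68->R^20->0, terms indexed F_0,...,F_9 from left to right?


chi = sum (-1)^i * rank:
(-1)^0*60=60
(-1)^1*32=-32
(-1)^2*55=55
(-1)^3*46=-46
(-1)^4*34=34
(-1)^5*48=-48
(-1)^6*36=36
(-1)^7*60=-60
(-1)^8*68=68
(-1)^9*20=-20
chi=47


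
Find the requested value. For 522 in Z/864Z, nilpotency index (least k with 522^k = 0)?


522^k mod 864:
k=1: 522
k=2: 324
k=3: 648
k=4: 432
k=5: 0
First zero at k = 5


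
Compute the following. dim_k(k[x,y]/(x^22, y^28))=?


Basis: x^i*y^j, i<22, j<28
22*28=616


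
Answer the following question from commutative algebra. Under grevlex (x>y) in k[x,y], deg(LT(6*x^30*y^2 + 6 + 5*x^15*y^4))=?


LT: 6*x^30*y^2
deg_x=30, deg_y=2
Total=30+2=32


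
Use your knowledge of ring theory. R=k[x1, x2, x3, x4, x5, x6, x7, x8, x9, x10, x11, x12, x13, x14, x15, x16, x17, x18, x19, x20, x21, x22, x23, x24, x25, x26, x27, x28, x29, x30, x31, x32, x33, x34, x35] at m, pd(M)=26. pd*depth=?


pd+depth=35
depth=35-26=9
pd*depth=26*9=234


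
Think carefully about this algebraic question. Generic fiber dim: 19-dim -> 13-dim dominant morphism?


dim(fiber)=dim(X)-dim(Y)=19-13=6


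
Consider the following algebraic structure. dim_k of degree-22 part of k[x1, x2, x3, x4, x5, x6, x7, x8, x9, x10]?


C(d+n-1,n-1)=C(31,9)=20160075


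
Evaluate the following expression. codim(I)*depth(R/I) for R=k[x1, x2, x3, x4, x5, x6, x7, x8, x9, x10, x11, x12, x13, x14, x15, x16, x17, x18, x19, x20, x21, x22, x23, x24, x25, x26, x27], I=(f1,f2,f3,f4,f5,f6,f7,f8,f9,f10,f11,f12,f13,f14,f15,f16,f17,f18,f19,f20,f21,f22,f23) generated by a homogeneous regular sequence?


codim=23, depth=dim(R/I)=27-23=4
Product=23*4=92


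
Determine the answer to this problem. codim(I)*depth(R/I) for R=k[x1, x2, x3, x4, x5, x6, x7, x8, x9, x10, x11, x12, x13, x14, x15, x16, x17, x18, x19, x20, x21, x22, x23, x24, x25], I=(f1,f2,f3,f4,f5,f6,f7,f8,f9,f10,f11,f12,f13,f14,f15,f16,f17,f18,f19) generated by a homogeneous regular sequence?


codim=19, depth=dim(R/I)=25-19=6
Product=19*6=114


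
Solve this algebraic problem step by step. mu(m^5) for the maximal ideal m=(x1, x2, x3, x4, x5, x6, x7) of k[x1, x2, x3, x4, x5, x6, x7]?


Graded Nakayama: mu(m^d) = dim_k (m^d/m^(d+1)) = #degree-5 monomials in 7 vars
C(n+d-1,d)=C(11,5)=462


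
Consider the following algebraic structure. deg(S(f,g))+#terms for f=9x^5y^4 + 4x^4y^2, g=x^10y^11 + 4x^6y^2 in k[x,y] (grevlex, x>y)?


LT(f)=9x^5y^4, LT(g)=x^10y^11
lcm(LM)=x^10y^11
S(f,g) (scaled by 9 to clear denominators) = x^5y^7*f - 9*g = 4x^9y^9 - 36x^6y^2
2 terms, deg 18.
18+2=20


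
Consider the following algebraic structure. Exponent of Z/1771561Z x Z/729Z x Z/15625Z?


Exponent = lcm of the cyclic orders; pairwise coprime => product.
11^6*3^6*5^6=1771561*729*15625=20179187015625


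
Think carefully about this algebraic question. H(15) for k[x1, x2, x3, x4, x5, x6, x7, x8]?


C(d+n-1,n-1)=C(22,7)=170544


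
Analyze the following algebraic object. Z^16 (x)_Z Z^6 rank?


rank(M(x)N) = rank(M)*rank(N)
16*6 = 96


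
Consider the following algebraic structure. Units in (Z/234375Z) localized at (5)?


Local ring = Z/78125Z.
phi(78125) = 5^6*(5-1) = 62500


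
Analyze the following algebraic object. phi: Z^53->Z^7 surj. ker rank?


rank(ker) = 53-7 = 46


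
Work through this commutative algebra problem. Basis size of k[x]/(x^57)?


Basis: 1,x,...,x^56
dim=57


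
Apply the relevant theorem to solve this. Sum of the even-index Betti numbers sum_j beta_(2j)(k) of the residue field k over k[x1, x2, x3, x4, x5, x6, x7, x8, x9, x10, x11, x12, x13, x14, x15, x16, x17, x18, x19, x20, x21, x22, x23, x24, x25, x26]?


Koszul resolution: beta_i(k)=C(n,i), n=26
sum_even C(26,i) = 2^(n-1) = 2^25 = 33554432


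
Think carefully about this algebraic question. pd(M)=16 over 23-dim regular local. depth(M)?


pd+depth=depth(R)=23
depth=23-16=7


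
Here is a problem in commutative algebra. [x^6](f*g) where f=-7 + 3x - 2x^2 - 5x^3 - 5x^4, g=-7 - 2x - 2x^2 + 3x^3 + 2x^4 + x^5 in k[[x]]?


[x^6] = sum a_i*b_j, i+j=6
  3*1=3
  -2*2=-4
  -5*3=-15
  -5*-2=10
Sum=-6


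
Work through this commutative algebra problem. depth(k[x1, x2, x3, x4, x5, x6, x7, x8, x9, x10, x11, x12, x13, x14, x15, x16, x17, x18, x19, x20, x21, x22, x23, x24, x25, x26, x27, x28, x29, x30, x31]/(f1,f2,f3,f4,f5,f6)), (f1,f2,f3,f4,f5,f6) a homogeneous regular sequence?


depth(R)=31
depth(R/I)=31-6=25


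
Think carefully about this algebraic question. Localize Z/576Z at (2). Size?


2-primary part: 576=2^6*9
Size=2^6=64


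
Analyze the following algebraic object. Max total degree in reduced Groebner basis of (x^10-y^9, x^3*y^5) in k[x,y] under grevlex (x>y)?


LT(f1)=x^10, LT(f2)=x^3y^5, lcm=x^10y^5
S(f1,f2) = y^5*f1 - x^7*f2 = -y^14
Reduced GB = {f1, f2, y^14}; degrees 10, 8, 14
Max = 14


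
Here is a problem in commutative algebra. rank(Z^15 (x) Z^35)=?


rank(M(x)N) = rank(M)*rank(N)
15*35 = 525


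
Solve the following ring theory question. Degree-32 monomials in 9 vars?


C(d+n-1,n-1)=C(40,8)=76904685


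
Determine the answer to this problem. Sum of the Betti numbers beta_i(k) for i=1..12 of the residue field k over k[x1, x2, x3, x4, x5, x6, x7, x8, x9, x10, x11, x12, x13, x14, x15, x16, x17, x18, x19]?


Koszul resolution: beta_i(k)=C(n,i), n=19
C(19,1)=19, C(19,2)=171, C(19,3)=969, C(19,4)=3876, C(19,5)=11628, C(19,6)=27132, C(19,7)=50388, C(19,8)=75582, C(19,9)=92378, C(19,10)=92378, C(19,11)=75582, C(19,12)=50388
Sum=480491


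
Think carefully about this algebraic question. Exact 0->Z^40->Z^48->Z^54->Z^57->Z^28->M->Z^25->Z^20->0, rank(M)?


Alt sum=0:
(-1)^0*40 + (-1)^1*48 + (-1)^2*54 + (-1)^3*57 + (-1)^4*28 + (-1)^5*? + (-1)^6*25 + (-1)^7*20=0
rank(M)=22


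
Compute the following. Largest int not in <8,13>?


gcd(8,13)=1 => F=ab-a-b=8*13-8-13=104-21=83


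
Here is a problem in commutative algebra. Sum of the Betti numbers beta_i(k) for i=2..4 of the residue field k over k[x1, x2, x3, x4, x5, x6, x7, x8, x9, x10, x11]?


Koszul resolution: beta_i(k)=C(n,i), n=11
C(11,2)=55, C(11,3)=165, C(11,4)=330
Sum=550


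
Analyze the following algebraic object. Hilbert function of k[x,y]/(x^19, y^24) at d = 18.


k[x,y], I = (x^19, y^24), d = 18
Need i < 19 and d-i < 24.
Range: 0 <= i <= 18.
H(18) = 19


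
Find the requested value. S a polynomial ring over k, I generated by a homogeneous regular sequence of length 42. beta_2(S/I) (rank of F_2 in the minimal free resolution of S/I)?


Regular sequence => Koszul complex is the minimal free resolution.
Syz_1 minimally generated by Koszul relations f_i*e_j - f_j*e_i (i<j): mu(Syz_1) = beta_2 = C(m,2) = m(m-1)/2
m=42
42*41/2 = 861


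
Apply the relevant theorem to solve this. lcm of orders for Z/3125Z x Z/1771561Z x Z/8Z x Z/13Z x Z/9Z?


Exponent = lcm of the cyclic orders; pairwise coprime => product.
5^5*11^6*2^3*13^1*3^2=3125*1771561*8*13*9=5181815925000


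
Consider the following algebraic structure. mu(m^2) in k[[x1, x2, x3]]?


C(n+d-1,d)=C(4,2)=6


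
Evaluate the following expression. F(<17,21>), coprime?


gcd(17,21)=1 => F=ab-a-b=17*21-17-21=357-38=319


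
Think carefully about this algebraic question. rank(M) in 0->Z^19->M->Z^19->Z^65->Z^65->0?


Alt sum=0:
(-1)^0*19 + (-1)^1*? + (-1)^2*19 + (-1)^3*65 + (-1)^4*65=0
rank(M)=38


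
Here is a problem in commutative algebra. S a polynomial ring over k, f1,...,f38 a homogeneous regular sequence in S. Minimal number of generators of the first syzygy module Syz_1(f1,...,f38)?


Regular sequence => Koszul complex is the minimal free resolution.
Syz_1 minimally generated by Koszul relations f_i*e_j - f_j*e_i (i<j): mu(Syz_1) = beta_2 = C(m,2) = m(m-1)/2
m=38
38*37/2 = 703


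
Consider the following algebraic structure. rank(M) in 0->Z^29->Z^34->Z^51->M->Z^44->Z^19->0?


Alt sum=0:
(-1)^0*29 + (-1)^1*34 + (-1)^2*51 + (-1)^3*? + (-1)^4*44 + (-1)^5*19=0
rank(M)=71


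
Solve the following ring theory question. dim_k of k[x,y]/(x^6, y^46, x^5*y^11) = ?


k[x,y]/I, I = (x^6, y^46, x^5*y^11)
Rect: 6x46=276. Corner: (6-5)x(46-11)=35.
dim = 276-35 = 241


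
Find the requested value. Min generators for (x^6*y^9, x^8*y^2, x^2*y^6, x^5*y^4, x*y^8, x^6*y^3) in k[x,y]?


Remove redundant (divisible by others).
x^6*y^9 redundant.
Min: x^8*y^2, x^6*y^3, x^5*y^4, x^2*y^6, x*y^8
Count=5


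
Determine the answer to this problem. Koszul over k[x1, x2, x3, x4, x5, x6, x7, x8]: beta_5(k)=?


C(n,i)=C(8,5)=56


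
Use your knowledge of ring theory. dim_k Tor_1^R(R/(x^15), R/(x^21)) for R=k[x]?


Tor_1(R/I,R/J)=(I cap J)/IJ=(x^21)/(x^36)
dim=36-21=min(15,21)=15


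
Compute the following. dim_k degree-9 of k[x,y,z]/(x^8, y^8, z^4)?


Need i<8, j<8, k<4 with i+j+k=9.
For each i, j ranges over max(0,9-i-3)..min(7,9-i):
  i=0: j in [6,7] -> 2
  i=1: j in [5,7] -> 3
  i=2: j in [4,7] -> 4
  i=3: j in [3,6] -> 4
  i=4: j in [2,5] -> 4
  i=5: j in [1,4] -> 4
  i=6: j in [0,3] -> 4
  i=7: j in [0,2] -> 3
H(9) = 2+3+4+4+4+4+4+3 = 28


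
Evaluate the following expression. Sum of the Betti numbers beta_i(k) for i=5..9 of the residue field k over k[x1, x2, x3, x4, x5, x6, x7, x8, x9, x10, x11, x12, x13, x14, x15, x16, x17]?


Koszul resolution: beta_i(k)=C(n,i), n=17
C(17,5)=6188, C(17,6)=12376, C(17,7)=19448, C(17,8)=24310, C(17,9)=24310
Sum=86632


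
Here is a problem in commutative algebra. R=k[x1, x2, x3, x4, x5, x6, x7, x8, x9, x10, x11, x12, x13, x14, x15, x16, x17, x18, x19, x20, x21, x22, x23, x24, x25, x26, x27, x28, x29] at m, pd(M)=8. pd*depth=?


pd+depth=29
depth=29-8=21
pd*depth=8*21=168


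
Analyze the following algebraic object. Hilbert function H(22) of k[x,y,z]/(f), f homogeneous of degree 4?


C(24,2)-C(20,2)=276-190=86


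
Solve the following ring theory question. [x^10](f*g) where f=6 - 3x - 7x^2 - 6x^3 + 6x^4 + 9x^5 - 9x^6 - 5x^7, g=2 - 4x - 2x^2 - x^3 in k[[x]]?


[x^10] = sum a_i*b_j, i+j=10
  -5*-1=5
Sum=5


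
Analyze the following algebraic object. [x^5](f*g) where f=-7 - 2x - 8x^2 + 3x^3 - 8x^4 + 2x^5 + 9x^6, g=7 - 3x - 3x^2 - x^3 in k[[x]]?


[x^5] = sum a_i*b_j, i+j=5
  -8*-1=8
  3*-3=-9
  -8*-3=24
  2*7=14
Sum=37


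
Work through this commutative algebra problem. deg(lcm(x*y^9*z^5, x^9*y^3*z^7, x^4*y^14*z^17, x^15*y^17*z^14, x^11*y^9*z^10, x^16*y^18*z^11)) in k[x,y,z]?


lcm = componentwise max:
x: max(1,9,4,15,11,16)=16
y: max(9,3,14,17,9,18)=18
z: max(5,7,17,14,10,11)=17
Total=16+18+17=51


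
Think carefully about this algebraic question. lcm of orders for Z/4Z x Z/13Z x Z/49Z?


Exponent = lcm of the cyclic orders; pairwise coprime => product.
2^2*13^1*7^2=4*13*49=2548


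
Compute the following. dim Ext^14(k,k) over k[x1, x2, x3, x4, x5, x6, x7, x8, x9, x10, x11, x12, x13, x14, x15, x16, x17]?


C(n,i)=C(17,14)=680


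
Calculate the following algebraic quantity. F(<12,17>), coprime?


gcd(12,17)=1 => F=ab-a-b=12*17-12-17=204-29=175


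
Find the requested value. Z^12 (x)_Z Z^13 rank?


rank(M(x)N) = rank(M)*rank(N)
12*13 = 156


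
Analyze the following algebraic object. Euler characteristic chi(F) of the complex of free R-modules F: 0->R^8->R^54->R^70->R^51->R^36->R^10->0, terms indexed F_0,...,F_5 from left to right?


chi = sum (-1)^i * rank:
(-1)^0*8=8
(-1)^1*54=-54
(-1)^2*70=70
(-1)^3*51=-51
(-1)^4*36=36
(-1)^5*10=-10
chi=-1


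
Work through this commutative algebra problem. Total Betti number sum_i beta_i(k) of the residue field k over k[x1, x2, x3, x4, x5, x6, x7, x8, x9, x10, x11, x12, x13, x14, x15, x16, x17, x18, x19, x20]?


Koszul resolution: beta_i(k)=C(n,i), n=20
sum_i C(20,i) = 2^20 = 1048576


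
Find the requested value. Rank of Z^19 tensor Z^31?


rank(M(x)N) = rank(M)*rank(N)
19*31 = 589


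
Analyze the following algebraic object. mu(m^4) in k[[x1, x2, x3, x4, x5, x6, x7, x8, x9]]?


C(n+d-1,d)=C(12,4)=495


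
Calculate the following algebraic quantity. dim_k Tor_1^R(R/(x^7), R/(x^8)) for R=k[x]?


Tor_1(R/I,R/J)=(I cap J)/IJ=(x^8)/(x^15)
dim=15-8=min(7,8)=7


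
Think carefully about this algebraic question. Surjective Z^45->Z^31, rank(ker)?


rank(ker) = 45-31 = 14


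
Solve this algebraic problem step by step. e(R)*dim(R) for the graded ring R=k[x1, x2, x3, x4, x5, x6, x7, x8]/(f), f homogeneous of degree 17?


e(R)=deg(f)=17, dim(R)=8-1=7
e*dim=17*7=119


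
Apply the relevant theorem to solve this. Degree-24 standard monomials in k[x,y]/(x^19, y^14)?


k[x,y], I = (x^19, y^14), d = 24
Need i < 19 and d-i < 14.
Range: 11 <= i <= 18.
H(24) = 8


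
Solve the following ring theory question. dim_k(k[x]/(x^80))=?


Basis: 1,x,...,x^79
dim=80


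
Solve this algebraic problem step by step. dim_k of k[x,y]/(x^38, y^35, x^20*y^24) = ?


k[x,y]/I, I = (x^38, y^35, x^20*y^24)
Rect: 38x35=1330. Corner: (38-20)x(35-24)=198.
dim = 1330-198 = 1132


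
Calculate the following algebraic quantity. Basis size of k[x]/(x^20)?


Basis: 1,x,...,x^19
dim=20


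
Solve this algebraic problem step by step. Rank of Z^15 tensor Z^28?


rank(M(x)N) = rank(M)*rank(N)
15*28 = 420


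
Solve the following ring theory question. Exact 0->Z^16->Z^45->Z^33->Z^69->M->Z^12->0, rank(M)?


Alt sum=0:
(-1)^0*16 + (-1)^1*45 + (-1)^2*33 + (-1)^3*69 + (-1)^4*? + (-1)^5*12=0
rank(M)=77


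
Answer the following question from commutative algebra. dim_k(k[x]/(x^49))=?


Basis: 1,x,...,x^48
dim=49


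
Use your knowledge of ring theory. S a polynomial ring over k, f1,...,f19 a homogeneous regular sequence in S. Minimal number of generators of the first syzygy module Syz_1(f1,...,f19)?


Regular sequence => Koszul complex is the minimal free resolution.
Syz_1 minimally generated by Koszul relations f_i*e_j - f_j*e_i (i<j): mu(Syz_1) = beta_2 = C(m,2) = m(m-1)/2
m=19
19*18/2 = 171


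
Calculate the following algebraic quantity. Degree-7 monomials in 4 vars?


C(d+n-1,n-1)=C(10,3)=120


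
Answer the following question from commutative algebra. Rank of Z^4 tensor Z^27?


rank(M(x)N) = rank(M)*rank(N)
4*27 = 108


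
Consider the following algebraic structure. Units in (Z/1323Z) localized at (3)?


Local ring = Z/27Z.
phi(27) = 3^2*(3-1) = 18


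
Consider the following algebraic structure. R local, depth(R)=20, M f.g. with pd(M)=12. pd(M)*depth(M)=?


pd+depth=20
depth=20-12=8
pd*depth=12*8=96


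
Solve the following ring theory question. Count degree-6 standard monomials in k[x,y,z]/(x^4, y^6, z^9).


Need i<4, j<6, k<9 with i+j+k=6.
For each i, j ranges over max(0,6-i-8)..min(5,6-i):
  i=0: j in [0,5] -> 6
  i=1: j in [0,5] -> 6
  i=2: j in [0,4] -> 5
  i=3: j in [0,3] -> 4
H(6) = 6+6+5+4 = 21


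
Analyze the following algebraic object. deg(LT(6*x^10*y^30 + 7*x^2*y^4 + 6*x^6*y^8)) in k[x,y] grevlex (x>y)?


LT: 6*x^10*y^30
deg_x=10, deg_y=30
Total=10+30=40


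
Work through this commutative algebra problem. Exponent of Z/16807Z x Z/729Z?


Exponent = lcm of the cyclic orders; pairwise coprime => product.
7^5*3^6=16807*729=12252303


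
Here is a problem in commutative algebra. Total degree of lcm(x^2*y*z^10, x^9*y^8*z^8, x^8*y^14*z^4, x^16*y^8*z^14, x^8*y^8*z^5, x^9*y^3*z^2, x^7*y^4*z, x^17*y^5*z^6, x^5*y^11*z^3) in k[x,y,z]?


lcm = componentwise max:
x: max(2,9,8,16,8,9,7,17,5)=17
y: max(1,8,14,8,8,3,4,5,11)=14
z: max(10,8,4,14,5,2,1,6,3)=14
Total=17+14+14=45


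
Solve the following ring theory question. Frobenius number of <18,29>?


gcd(18,29)=1 => F=ab-a-b=18*29-18-29=522-47=475


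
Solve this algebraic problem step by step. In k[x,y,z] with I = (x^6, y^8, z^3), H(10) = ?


Need i<6, j<8, k<3 with i+j+k=10.
For each i, j ranges over max(0,10-i-2)..min(7,10-i):
  i=0: j in [8,7] -> 0
  i=1: j in [7,7] -> 1
  i=2: j in [6,7] -> 2
  i=3: j in [5,7] -> 3
  i=4: j in [4,6] -> 3
  i=5: j in [3,5] -> 3
H(10) = 0+1+2+3+3+3 = 12


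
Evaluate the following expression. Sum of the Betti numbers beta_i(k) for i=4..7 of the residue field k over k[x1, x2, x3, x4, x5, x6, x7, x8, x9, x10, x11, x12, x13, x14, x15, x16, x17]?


Koszul resolution: beta_i(k)=C(n,i), n=17
C(17,4)=2380, C(17,5)=6188, C(17,6)=12376, C(17,7)=19448
Sum=40392


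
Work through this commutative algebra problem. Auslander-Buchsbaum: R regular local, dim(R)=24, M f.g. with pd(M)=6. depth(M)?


pd+depth=depth(R)=24
depth=24-6=18


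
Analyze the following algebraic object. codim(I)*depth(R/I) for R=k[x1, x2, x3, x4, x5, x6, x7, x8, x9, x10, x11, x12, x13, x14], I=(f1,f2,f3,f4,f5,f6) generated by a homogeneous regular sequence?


codim=6, depth=dim(R/I)=14-6=8
Product=6*8=48


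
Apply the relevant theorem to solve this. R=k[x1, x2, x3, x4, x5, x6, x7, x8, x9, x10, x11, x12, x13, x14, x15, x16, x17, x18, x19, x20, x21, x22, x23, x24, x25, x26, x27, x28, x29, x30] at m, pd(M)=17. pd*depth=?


pd+depth=30
depth=30-17=13
pd*depth=17*13=221


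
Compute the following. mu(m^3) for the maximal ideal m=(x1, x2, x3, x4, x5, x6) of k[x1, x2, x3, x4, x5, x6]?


Graded Nakayama: mu(m^d) = dim_k (m^d/m^(d+1)) = #degree-3 monomials in 6 vars
C(n+d-1,d)=C(8,3)=56


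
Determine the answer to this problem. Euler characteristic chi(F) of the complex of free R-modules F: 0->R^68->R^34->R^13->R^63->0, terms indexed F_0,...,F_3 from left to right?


chi = sum (-1)^i * rank:
(-1)^0*68=68
(-1)^1*34=-34
(-1)^2*13=13
(-1)^3*63=-63
chi=-16


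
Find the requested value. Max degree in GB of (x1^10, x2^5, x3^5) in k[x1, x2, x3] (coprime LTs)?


Pure powers, coprime LTs => already GB.
Degrees: 10, 5, 5
Max=10


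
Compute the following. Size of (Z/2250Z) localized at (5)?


5-primary part: 2250=5^3*18
Size=5^3=125


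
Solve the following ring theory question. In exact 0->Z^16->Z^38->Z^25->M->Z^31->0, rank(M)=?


Alt sum=0:
(-1)^0*16 + (-1)^1*38 + (-1)^2*25 + (-1)^3*? + (-1)^4*31=0
rank(M)=34


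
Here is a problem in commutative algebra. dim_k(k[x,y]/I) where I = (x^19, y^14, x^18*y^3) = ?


k[x,y]/I, I = (x^19, y^14, x^18*y^3)
Rect: 19x14=266. Corner: (19-18)x(14-3)=11.
dim = 266-11 = 255


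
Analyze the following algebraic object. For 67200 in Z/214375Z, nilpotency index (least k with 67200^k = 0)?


67200^k mod 214375:
k=1: 67200
k=2: 30625
k=3: 0
First zero at k = 3


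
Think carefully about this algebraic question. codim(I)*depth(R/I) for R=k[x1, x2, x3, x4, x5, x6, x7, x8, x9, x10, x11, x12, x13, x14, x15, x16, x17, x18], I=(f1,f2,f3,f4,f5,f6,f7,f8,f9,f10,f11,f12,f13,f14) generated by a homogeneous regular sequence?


codim=14, depth=dim(R/I)=18-14=4
Product=14*4=56


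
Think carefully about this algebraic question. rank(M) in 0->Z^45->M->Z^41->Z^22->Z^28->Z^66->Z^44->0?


Alt sum=0:
(-1)^0*45 + (-1)^1*? + (-1)^2*41 + (-1)^3*22 + (-1)^4*28 + (-1)^5*66 + (-1)^6*44=0
rank(M)=70


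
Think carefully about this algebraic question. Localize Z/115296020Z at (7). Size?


7-primary part: 115296020=7^8*20
Size=7^8=5764801


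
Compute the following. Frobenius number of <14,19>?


gcd(14,19)=1 => F=ab-a-b=14*19-14-19=266-33=233


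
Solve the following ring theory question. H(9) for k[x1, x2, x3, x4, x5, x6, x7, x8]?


C(d+n-1,n-1)=C(16,7)=11440


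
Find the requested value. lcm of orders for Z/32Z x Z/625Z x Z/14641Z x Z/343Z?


Exponent = lcm of the cyclic orders; pairwise coprime => product.
2^5*5^4*11^4*7^3=32*625*14641*343=100437260000


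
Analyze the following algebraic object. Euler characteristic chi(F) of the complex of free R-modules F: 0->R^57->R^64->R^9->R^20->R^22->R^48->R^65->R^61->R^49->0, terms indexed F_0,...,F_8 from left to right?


chi = sum (-1)^i * rank:
(-1)^0*57=57
(-1)^1*64=-64
(-1)^2*9=9
(-1)^3*20=-20
(-1)^4*22=22
(-1)^5*48=-48
(-1)^6*65=65
(-1)^7*61=-61
(-1)^8*49=49
chi=9


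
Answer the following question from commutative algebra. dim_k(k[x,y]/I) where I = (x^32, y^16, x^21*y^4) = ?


k[x,y]/I, I = (x^32, y^16, x^21*y^4)
Rect: 32x16=512. Corner: (32-21)x(16-4)=132.
dim = 512-132 = 380


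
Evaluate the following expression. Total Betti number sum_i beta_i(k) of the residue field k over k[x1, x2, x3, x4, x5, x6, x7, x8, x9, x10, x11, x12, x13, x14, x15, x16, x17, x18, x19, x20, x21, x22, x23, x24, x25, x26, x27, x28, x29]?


Koszul resolution: beta_i(k)=C(n,i), n=29
sum_i C(29,i) = 2^29 = 536870912


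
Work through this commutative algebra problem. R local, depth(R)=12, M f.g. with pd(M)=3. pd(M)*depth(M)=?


pd+depth=12
depth=12-3=9
pd*depth=3*9=27


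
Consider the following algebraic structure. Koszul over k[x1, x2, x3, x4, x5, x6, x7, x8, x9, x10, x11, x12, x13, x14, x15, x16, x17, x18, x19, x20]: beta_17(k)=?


C(n,i)=C(20,17)=1140


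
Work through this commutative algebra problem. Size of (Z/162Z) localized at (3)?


3-primary part: 162=3^4*2
Size=3^4=81


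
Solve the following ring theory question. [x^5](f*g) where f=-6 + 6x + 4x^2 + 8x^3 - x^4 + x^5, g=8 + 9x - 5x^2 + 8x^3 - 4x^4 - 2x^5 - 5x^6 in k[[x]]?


[x^5] = sum a_i*b_j, i+j=5
  -6*-2=12
  6*-4=-24
  4*8=32
  8*-5=-40
  -1*9=-9
  1*8=8
Sum=-21


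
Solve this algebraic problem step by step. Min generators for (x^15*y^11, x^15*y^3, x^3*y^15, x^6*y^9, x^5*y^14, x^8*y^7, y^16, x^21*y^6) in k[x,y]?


Remove redundant (divisible by others).
x^15*y^11 redundant.
x^21*y^6 redundant.
Min: x^15*y^3, x^8*y^7, x^6*y^9, x^5*y^14, x^3*y^15, y^16
Count=6


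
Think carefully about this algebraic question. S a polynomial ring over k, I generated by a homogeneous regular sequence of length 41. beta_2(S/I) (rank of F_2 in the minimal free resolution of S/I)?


Regular sequence => Koszul complex is the minimal free resolution.
Syz_1 minimally generated by Koszul relations f_i*e_j - f_j*e_i (i<j): mu(Syz_1) = beta_2 = C(m,2) = m(m-1)/2
m=41
41*40/2 = 820


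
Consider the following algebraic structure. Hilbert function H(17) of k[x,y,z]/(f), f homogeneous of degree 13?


C(19,2)-C(6,2)=171-15=156


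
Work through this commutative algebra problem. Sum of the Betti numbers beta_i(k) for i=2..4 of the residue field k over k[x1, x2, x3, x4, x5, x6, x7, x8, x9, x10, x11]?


Koszul resolution: beta_i(k)=C(n,i), n=11
C(11,2)=55, C(11,3)=165, C(11,4)=330
Sum=550


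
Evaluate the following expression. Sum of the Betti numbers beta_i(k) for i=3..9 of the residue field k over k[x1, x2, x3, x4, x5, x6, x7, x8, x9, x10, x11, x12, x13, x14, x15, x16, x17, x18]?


Koszul resolution: beta_i(k)=C(n,i), n=18
C(18,3)=816, C(18,4)=3060, C(18,5)=8568, C(18,6)=18564, C(18,7)=31824, C(18,8)=43758, C(18,9)=48620
Sum=155210
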